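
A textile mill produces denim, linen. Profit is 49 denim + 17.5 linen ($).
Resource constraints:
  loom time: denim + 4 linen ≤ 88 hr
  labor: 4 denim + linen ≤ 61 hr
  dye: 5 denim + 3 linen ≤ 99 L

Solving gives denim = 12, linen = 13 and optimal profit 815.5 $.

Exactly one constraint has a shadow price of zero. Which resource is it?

loom time

loom time: 64/88 (slack 24)
labor: 61/61 (binding)
dye: 99/99 (binding)
By complementary slackness, a constraint with positive slack has shadow price 0 → loom time.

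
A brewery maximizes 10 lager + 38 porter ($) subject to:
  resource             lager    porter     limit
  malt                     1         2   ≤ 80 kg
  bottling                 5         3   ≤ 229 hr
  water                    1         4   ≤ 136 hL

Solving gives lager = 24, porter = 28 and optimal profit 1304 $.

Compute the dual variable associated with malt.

At the optimum: malt uses 80 of 80 (binding); bottling uses 204 of 229 (slack = 25); water uses 136 of 136 (binding).
Slack constraints have shadow price 0 (complementary slackness).
Dual feasibility on the basic columns requires 1·y_malt + 1·y_water = 10, 2·y_malt + 4·y_water = 38.
→ y_malt = 1 and y_water = 9.
Shadow price of malt = 1.

1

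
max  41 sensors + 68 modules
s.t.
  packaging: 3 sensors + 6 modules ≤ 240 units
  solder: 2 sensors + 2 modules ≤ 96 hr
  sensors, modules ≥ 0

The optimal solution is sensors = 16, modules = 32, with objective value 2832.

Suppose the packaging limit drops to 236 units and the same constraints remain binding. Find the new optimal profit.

2796

Both packaging and solder are binding at x*.
Dual feasibility on the basic columns requires 3·y_packaging + 2·y_solder = 41, 6·y_packaging + 2·y_solder = 68.
This yields shadow prices y_packaging = 9, y_solder = 7.
Δz = y_packaging·Δb = 9 × (-4) = -36, so new z* = 2832 − 36 = 2796.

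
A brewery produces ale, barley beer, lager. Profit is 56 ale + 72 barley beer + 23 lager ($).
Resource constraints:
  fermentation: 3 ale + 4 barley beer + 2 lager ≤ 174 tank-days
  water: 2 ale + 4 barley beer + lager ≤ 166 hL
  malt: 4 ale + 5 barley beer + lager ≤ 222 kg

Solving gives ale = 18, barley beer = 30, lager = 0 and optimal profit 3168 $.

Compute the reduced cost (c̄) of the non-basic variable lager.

Binding: fermentation and malt. Non-binding: water (10 unused).
By complementary slackness, y = 0 for the non-binding constraint.
The binding rows give the dual system: 3·y_fermentation + 4·y_malt = 56 and 4·y_fermentation + 5·y_malt = 72.
→ y_fermentation = 8 and y_malt = 8.
Reduced cost of lager: c₃ − yᵀa₃ = 23 − (8·2 + 8·1) = 23 − 24 = -1.

-1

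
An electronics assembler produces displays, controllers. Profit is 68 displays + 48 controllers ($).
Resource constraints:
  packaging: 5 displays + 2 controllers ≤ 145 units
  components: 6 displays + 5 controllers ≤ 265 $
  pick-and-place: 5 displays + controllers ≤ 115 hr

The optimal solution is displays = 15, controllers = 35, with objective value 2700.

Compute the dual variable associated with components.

At the optimum: packaging uses 145 of 145 (binding); components uses 265 of 265 (binding); pick-and-place uses 110 of 115 (slack = 5).
Slack constraints have shadow price 0 (complementary slackness).
The binding rows give the dual system: 5·y_packaging + 6·y_components = 68 and 2·y_packaging + 5·y_components = 48.
Solving: y_packaging = 4, y_components = 8.
Shadow price of components = 8.

8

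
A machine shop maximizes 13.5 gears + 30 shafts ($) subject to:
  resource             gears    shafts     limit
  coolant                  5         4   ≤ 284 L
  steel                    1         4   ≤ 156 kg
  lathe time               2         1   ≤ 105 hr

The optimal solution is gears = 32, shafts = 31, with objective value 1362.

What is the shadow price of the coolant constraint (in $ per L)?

1.5

At the optimum: coolant uses 284 of 284 (binding); steel uses 156 of 156 (binding); lathe time uses 95 of 105 (slack = 10).
Slack constraints have shadow price 0 (complementary slackness).
The binding rows give the dual system: 5·y_coolant + 1·y_steel = 13.5 and 4·y_coolant + 4·y_steel = 30.
This yields shadow prices y_coolant = 1.5, y_steel = 6.
Shadow price of coolant = 1.5.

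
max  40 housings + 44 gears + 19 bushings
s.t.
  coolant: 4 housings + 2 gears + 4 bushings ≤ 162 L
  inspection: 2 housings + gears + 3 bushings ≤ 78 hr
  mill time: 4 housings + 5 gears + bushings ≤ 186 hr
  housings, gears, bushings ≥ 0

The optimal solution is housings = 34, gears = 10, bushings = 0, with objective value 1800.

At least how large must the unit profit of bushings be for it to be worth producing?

20

Binding: inspection and mill time. Non-binding: coolant (6 unused).
Since coolant is not tight, its dual is 0.
The binding rows give the dual system: 2·y_inspection + 4·y_mill time = 40 and 1·y_inspection + 5·y_mill time = 44.
→ y_inspection = 4 and y_mill time = 8.
bushings enters the basis when its profit ≥ yᵀa₃ = 4·3 + 8·1 = 20.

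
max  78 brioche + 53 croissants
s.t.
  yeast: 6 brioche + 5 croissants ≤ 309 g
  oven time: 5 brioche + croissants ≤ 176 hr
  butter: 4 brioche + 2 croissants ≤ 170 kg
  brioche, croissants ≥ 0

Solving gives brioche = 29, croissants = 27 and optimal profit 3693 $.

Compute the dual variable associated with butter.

9

At the optimum: yeast uses 309 of 309 (binding); oven time uses 172 of 176 (slack = 4); butter uses 170 of 170 (binding).
Slack constraints have shadow price 0 (complementary slackness).
Dual feasibility on the basic columns requires 6·y_yeast + 4·y_butter = 78, 5·y_yeast + 2·y_butter = 53.
→ y_yeast = 7 and y_butter = 9.
Shadow price of butter = 9.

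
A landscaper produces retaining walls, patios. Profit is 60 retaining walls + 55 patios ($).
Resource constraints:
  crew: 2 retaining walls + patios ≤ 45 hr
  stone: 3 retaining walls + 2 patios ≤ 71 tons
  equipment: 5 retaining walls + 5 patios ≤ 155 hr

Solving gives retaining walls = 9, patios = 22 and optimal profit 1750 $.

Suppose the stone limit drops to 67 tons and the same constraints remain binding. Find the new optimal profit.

Check each constraint at x*: crew 40/45 (slack 5); stone 71/71 (tight); equipment 155/155 (tight).
Slack constraints have shadow price 0 (complementary slackness).
From A_Bᵀ y = c: 3·y_stone + 5·y_equipment = 60; 2·y_stone + 5·y_equipment = 55.
Solving: y_stone = 5, y_equipment = 9.
Δz = y_stone·Δb = 5 × (-4) = -20, so new z* = 1750 − 20 = 1730.

1730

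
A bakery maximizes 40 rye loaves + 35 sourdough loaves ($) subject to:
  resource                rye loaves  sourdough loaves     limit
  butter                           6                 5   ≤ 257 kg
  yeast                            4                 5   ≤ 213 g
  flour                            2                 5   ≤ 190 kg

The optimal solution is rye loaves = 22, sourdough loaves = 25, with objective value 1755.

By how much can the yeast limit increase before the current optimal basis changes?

Binding constraints: butter, yeast. The basis is B = [[6,5],[4,5]] with det 10.
Per unit increase in yeast, x* moves by d = (-0.5, 0.6).
The basis stays optimal until flour becomes binding; allowable increase = 10.5 g.

10.5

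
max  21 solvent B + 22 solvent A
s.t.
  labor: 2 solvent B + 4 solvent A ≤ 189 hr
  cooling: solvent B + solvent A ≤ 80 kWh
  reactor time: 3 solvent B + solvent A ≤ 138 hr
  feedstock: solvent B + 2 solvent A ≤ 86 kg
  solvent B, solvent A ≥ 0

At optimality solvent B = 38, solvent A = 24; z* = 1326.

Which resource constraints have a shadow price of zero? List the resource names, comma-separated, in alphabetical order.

cooling, labor

labor: 172/189 (slack 17)
cooling: 62/80 (slack 18)
reactor time: 138/138 (binding)
feedstock: 86/86 (binding)
By complementary slackness, a constraint with positive slack has shadow price 0 → cooling, labor.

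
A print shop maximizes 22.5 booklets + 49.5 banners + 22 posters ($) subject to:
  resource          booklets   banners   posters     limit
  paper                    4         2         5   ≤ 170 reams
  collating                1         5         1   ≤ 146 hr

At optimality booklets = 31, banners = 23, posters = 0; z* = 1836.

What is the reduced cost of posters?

Both paper and collating are binding at x*.
The binding rows give the dual system: 4·y_paper + 1·y_collating = 22.5 and 2·y_paper + 5·y_collating = 49.5.
This yields shadow prices y_paper = 3.5, y_collating = 8.5.
Reduced cost of posters: c₃ − yᵀa₃ = 22 − (3.5·5 + 8.5·1) = 22 − 26 = -4.

-4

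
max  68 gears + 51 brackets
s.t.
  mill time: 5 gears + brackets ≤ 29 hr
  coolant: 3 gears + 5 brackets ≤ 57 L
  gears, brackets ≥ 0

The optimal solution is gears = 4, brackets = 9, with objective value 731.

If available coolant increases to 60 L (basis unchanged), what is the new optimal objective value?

756.5

Both mill time and coolant are binding at x*.
From A_Bᵀ y = c: 5·y_mill time + 3·y_coolant = 68; 1·y_mill time + 5·y_coolant = 51.
This yields shadow prices y_mill time = 8.5, y_coolant = 8.5.
Δz = y_coolant·Δb = 8.5 × (3) = 25.5, so new z* = 731 + 25.5 = 756.5.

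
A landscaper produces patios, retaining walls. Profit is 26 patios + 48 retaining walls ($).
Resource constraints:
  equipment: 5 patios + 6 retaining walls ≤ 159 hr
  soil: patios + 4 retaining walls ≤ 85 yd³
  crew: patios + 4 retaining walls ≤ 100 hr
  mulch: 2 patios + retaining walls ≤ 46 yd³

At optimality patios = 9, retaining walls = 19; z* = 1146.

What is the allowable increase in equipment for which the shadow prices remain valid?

Binding constraints: equipment, soil. The basis is B = [[5,6],[1,4]] with det 14.
Per unit increase in equipment, x* moves by d = (0.2857, -0.0714).
The basis stays optimal until mulch becomes binding; allowable increase = 18 hr.

18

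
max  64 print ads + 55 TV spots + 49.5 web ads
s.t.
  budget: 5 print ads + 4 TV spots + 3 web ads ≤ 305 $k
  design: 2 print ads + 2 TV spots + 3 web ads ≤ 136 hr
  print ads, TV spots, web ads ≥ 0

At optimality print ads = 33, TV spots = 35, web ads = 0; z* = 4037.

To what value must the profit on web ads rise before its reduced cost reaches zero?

55.5

Both budget and design are binding at x*.
Dual feasibility on the basic columns requires 5·y_budget + 2·y_design = 64, 4·y_budget + 2·y_design = 55.
This yields shadow prices y_budget = 9, y_design = 9.5.
web ads enters the basis when its profit ≥ yᵀa₃ = 9·3 + 9.5·3 = 55.5.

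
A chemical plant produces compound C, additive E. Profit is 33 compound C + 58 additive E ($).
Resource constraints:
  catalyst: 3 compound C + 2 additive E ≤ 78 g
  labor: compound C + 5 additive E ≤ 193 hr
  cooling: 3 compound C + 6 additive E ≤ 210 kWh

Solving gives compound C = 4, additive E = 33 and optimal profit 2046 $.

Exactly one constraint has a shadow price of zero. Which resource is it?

catalyst: 78/78 (binding)
labor: 169/193 (slack 24)
cooling: 210/210 (binding)
By complementary slackness, a constraint with positive slack has shadow price 0 → labor.

labor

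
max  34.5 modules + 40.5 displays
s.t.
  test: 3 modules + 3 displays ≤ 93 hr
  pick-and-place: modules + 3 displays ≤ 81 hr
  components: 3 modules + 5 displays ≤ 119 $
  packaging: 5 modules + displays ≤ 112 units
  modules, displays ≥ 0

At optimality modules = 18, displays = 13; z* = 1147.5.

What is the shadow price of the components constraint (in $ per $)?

Binding: test and components. Non-binding: pick-and-place (24 unused), packaging (9 unused).
Since pick-and-place, packaging are not tight, their duals are 0.
Dual feasibility on the basic columns requires 3·y_test + 3·y_components = 34.5, 3·y_test + 5·y_components = 40.5.
This yields shadow prices y_test = 8.5, y_components = 3.
Shadow price of components = 3.

3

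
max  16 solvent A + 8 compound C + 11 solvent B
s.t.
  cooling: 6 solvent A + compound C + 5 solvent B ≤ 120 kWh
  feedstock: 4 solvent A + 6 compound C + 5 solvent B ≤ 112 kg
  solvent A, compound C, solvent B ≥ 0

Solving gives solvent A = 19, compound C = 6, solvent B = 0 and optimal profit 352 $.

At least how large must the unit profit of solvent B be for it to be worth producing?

15

Both cooling and feedstock are binding at x*.
From A_Bᵀ y = c: 6·y_cooling + 4·y_feedstock = 16; 1·y_cooling + 6·y_feedstock = 8.
This yields shadow prices y_cooling = 2, y_feedstock = 1.
solvent B enters the basis when its profit ≥ yᵀa₃ = 2·5 + 1·5 = 15.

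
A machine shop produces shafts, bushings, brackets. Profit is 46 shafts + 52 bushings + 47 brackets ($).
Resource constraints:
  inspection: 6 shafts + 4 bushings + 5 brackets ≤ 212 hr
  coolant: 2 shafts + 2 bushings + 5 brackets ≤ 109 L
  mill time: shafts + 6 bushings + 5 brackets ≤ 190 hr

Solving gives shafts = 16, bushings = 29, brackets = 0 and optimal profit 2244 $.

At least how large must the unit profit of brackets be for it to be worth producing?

Binding: inspection and mill time. Non-binding: coolant (19 unused).
By complementary slackness, y = 0 for the non-binding constraint.
The binding rows give the dual system: 6·y_inspection + 1·y_mill time = 46 and 4·y_inspection + 6·y_mill time = 52.
This yields shadow prices y_inspection = 7, y_mill time = 4.
brackets enters the basis when its profit ≥ yᵀa₃ = 7·5 + 4·5 = 55.

55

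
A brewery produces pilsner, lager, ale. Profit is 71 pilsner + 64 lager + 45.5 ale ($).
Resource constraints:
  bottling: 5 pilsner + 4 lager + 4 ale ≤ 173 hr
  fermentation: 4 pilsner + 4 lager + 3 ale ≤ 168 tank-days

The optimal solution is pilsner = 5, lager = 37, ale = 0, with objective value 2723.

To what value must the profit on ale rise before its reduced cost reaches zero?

Check each constraint at x*: bottling 173/173 (tight); fermentation 168/168 (tight).
From A_Bᵀ y = c: 5·y_bottling + 4·y_fermentation = 71; 4·y_bottling + 4·y_fermentation = 64.
Solving: y_bottling = 7, y_fermentation = 9.
ale enters the basis when its profit ≥ yᵀa₃ = 7·4 + 9·3 = 55.

55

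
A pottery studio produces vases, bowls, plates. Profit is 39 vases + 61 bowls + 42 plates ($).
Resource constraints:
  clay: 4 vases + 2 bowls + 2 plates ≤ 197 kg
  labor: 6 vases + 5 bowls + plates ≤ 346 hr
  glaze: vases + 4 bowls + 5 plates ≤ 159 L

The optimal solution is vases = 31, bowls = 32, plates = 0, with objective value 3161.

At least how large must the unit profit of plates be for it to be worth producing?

50

Check each constraint at x*: clay 188/197 (slack 9); labor 346/346 (tight); glaze 159/159 (tight).
Slack constraints have shadow price 0 (complementary slackness).
From A_Bᵀ y = c: 6·y_labor + 1·y_glaze = 39; 5·y_labor + 4·y_glaze = 61.
→ y_labor = 5 and y_glaze = 9.
plates enters the basis when its profit ≥ yᵀa₃ = 5·1 + 9·5 = 50.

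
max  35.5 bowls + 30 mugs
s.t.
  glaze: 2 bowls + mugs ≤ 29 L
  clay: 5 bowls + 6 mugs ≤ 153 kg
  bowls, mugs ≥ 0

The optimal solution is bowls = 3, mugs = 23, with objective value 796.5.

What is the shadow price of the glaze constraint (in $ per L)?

9

Check each constraint at x*: glaze 29/29 (tight); clay 153/153 (tight).
Dual feasibility on the basic columns requires 2·y_glaze + 5·y_clay = 35.5, 1·y_glaze + 6·y_clay = 30.
This yields shadow prices y_glaze = 9, y_clay = 3.5.
Shadow price of glaze = 9.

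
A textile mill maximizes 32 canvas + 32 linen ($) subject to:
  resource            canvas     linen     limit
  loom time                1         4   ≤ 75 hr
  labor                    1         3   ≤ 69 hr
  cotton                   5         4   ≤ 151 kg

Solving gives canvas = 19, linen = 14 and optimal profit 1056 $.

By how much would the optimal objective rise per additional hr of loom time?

2

Check each constraint at x*: loom time 75/75 (tight); labor 61/69 (slack 8); cotton 151/151 (tight).
Slack constraints have shadow price 0 (complementary slackness).
From A_Bᵀ y = c: 1·y_loom time + 5·y_cotton = 32; 4·y_loom time + 4·y_cotton = 32.
→ y_loom time = 2 and y_cotton = 6.
Shadow price of loom time = 2.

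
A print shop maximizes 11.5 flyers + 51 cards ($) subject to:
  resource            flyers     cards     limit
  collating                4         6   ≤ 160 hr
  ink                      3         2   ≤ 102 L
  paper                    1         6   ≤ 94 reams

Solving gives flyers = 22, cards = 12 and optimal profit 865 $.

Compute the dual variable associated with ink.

Check each constraint at x*: collating 160/160 (tight); ink 90/102 (slack 12); paper 94/94 (tight).
Slack constraints have shadow price 0 (complementary slackness).
The binding rows give the dual system: 4·y_collating + 1·y_paper = 11.5 and 6·y_collating + 6·y_paper = 51.
→ y_collating = 1 and y_paper = 7.5.
Shadow price of ink = 0.

0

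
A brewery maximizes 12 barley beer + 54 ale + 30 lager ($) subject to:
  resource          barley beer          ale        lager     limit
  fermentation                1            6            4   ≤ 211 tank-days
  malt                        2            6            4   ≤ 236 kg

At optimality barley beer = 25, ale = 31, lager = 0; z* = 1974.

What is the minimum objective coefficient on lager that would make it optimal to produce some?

At the optimum: fermentation uses 211 of 211 (binding); malt uses 236 of 236 (binding).
From A_Bᵀ y = c: 1·y_fermentation + 2·y_malt = 12; 6·y_fermentation + 6·y_malt = 54.
This yields shadow prices y_fermentation = 6, y_malt = 3.
lager enters the basis when its profit ≥ yᵀa₃ = 6·4 + 3·4 = 36.

36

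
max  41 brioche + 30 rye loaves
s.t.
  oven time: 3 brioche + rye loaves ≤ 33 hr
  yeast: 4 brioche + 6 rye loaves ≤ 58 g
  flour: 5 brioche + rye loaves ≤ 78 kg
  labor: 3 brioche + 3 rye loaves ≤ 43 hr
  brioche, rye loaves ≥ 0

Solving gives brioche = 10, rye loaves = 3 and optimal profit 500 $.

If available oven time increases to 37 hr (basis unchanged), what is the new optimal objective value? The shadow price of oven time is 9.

536

Δb = 4, so new z* = 500 + (9)·(4) = 500 + 36 = 536.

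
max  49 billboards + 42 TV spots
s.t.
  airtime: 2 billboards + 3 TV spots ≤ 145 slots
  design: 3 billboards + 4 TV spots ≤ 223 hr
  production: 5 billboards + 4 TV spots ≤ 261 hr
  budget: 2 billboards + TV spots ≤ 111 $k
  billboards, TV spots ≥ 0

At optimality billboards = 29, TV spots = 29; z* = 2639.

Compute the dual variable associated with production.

9

Check each constraint at x*: airtime 145/145 (tight); design 203/223 (slack 20); production 261/261 (tight); budget 87/111 (slack 24).
By complementary slackness, y = 0 for the non-binding constraints.
The binding rows give the dual system: 2·y_airtime + 5·y_production = 49 and 3·y_airtime + 4·y_production = 42.
Solving: y_airtime = 2, y_production = 9.
Shadow price of production = 9.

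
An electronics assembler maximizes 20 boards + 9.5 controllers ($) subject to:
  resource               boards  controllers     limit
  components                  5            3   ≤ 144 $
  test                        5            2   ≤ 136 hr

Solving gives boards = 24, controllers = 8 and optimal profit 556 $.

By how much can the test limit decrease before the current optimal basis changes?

40

Binding constraints: components, test. The basis is B = [[5,3],[5,2]] with det -5.
Per unit decrease in test, x* moves by d = (-0.6, 1).
The basis stays optimal until boards reaches 0; allowable decrease = 40 hr.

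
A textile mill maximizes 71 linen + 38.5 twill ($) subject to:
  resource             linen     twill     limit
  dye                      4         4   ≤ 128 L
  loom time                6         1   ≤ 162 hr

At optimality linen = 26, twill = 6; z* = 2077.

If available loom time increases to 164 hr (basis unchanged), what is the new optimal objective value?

At the optimum: dye uses 128 of 128 (binding); loom time uses 162 of 162 (binding).
Dual feasibility on the basic columns requires 4·y_dye + 6·y_loom time = 71, 4·y_dye + 1·y_loom time = 38.5.
→ y_dye = 8 and y_loom time = 6.5.
Δz = y_loom time·Δb = 6.5 × (2) = 13, so new z* = 2077 + 13 = 2090.

2090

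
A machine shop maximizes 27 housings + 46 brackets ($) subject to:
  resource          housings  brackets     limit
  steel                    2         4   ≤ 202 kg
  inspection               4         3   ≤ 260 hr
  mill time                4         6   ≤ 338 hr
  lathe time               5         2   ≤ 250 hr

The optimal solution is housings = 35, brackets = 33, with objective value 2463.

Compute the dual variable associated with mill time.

4

Binding: steel and mill time. Non-binding: inspection (21 unused), lathe time (9 unused).
Since inspection, lathe time are not tight, their duals are 0.
Dual feasibility on the basic columns requires 2·y_steel + 4·y_mill time = 27, 4·y_steel + 6·y_mill time = 46.
This yields shadow prices y_steel = 5.5, y_mill time = 4.
Shadow price of mill time = 4.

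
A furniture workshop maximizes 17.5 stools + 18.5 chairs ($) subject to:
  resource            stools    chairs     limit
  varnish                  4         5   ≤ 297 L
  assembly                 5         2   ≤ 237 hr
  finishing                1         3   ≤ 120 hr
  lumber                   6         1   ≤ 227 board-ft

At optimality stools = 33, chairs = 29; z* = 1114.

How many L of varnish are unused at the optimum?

20

varnish used = 4·33 + 5·29 = 277; slack = 297 − 277 = 20.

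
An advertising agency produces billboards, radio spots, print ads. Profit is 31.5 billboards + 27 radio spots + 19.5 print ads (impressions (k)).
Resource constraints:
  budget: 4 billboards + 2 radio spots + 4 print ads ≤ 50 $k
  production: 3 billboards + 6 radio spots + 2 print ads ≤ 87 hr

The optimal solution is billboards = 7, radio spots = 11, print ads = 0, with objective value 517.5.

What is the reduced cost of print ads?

Check each constraint at x*: budget 50/50 (tight); production 87/87 (tight).
The binding rows give the dual system: 4·y_budget + 3·y_production = 31.5 and 2·y_budget + 6·y_production = 27.
Solving: y_budget = 6, y_production = 2.5.
Reduced cost of print ads: c₃ − yᵀa₃ = 19.5 − (6·4 + 2.5·2) = 19.5 − 29 = -9.5.

-9.5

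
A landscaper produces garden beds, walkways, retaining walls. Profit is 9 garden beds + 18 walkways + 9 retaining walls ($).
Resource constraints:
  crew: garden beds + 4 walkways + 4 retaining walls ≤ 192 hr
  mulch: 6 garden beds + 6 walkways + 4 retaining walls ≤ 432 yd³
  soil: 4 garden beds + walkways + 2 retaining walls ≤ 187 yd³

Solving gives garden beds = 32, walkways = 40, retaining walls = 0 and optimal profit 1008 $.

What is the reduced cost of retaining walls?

Binding: crew and mulch. Non-binding: soil (19 unused).
By complementary slackness, y = 0 for the non-binding constraint.
The binding rows give the dual system: 1·y_crew + 6·y_mulch = 9 and 4·y_crew + 6·y_mulch = 18.
→ y_crew = 3 and y_mulch = 1.
Reduced cost of retaining walls: c₃ − yᵀa₃ = 9 − (3·4 + 1·4) = 9 − 16 = -7.

-7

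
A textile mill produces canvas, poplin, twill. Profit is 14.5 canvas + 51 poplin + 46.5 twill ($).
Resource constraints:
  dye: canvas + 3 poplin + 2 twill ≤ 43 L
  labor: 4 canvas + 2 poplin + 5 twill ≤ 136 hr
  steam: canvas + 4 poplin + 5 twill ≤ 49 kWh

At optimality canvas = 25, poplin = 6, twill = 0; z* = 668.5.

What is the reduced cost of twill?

-5

At the optimum: dye uses 43 of 43 (binding); labor uses 112 of 136 (slack = 24); steam uses 49 of 49 (binding).
By complementary slackness, y = 0 for the non-binding constraint.
From A_Bᵀ y = c: 1·y_dye + 1·y_steam = 14.5; 3·y_dye + 4·y_steam = 51.
This yields shadow prices y_dye = 7, y_steam = 7.5.
Reduced cost of twill: c₃ − yᵀa₃ = 46.5 − (7·2 + 7.5·5) = 46.5 − 51.5 = -5.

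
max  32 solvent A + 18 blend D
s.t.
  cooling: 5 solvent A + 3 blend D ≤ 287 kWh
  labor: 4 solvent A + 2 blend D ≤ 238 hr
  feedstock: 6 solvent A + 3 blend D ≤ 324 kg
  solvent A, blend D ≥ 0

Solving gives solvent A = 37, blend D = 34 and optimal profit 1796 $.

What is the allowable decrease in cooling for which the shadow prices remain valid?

Binding constraints: cooling, feedstock. The basis is B = [[5,3],[6,3]] with det -3.
Per unit decrease in cooling, x* moves by d = (1, -2).
The basis stays optimal until blend D reaches 0; allowable decrease = 17 kWh.

17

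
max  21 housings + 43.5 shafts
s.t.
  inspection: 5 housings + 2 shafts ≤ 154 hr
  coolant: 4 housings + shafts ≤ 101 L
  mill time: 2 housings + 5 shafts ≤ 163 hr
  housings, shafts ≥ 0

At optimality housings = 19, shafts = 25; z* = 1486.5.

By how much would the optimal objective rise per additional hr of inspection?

0

Binding: coolant and mill time. Non-binding: inspection (9 unused).
Slack constraints have shadow price 0 (complementary slackness).
The binding rows give the dual system: 4·y_coolant + 2·y_mill time = 21 and 1·y_coolant + 5·y_mill time = 43.5.
This yields shadow prices y_coolant = 1, y_mill time = 8.5.
Shadow price of inspection = 0.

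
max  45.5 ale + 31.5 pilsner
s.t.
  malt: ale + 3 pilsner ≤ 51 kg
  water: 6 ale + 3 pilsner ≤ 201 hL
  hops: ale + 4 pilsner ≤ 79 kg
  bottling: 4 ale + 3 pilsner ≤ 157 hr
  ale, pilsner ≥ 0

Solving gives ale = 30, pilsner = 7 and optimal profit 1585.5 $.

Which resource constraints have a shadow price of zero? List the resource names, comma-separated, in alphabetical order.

malt: 51/51 (binding)
water: 201/201 (binding)
hops: 58/79 (slack 21)
bottling: 141/157 (slack 16)
By complementary slackness, a constraint with positive slack has shadow price 0 → bottling, hops.

bottling, hops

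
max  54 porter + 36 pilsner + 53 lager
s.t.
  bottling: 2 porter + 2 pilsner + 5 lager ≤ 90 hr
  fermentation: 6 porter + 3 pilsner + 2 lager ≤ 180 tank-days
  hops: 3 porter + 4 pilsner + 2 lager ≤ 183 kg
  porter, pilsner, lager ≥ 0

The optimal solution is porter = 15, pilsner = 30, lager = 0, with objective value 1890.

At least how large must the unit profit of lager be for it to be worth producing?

57

Check each constraint at x*: bottling 90/90 (tight); fermentation 180/180 (tight); hops 165/183 (slack 18).
By complementary slackness, y = 0 for the non-binding constraint.
The binding rows give the dual system: 2·y_bottling + 6·y_fermentation = 54 and 2·y_bottling + 3·y_fermentation = 36.
→ y_bottling = 9 and y_fermentation = 6.
lager enters the basis when its profit ≥ yᵀa₃ = 9·5 + 6·2 = 57.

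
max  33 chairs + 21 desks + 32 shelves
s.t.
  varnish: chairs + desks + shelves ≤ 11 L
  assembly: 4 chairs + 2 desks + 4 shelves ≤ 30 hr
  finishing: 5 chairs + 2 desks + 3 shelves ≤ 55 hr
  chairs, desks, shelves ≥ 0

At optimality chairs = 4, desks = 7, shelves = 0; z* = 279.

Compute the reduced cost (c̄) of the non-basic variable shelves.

-1

Binding: varnish and assembly. Non-binding: finishing (21 unused).
By complementary slackness, y = 0 for the non-binding constraint.
Dual feasibility on the basic columns requires 1·y_varnish + 4·y_assembly = 33, 1·y_varnish + 2·y_assembly = 21.
→ y_varnish = 9 and y_assembly = 6.
Reduced cost of shelves: c₃ − yᵀa₃ = 32 − (9·1 + 6·4) = 32 − 33 = -1.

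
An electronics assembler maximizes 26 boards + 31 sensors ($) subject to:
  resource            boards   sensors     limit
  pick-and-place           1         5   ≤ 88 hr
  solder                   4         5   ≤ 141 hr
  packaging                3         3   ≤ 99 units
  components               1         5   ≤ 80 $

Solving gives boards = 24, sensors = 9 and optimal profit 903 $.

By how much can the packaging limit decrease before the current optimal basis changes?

2.2

Binding constraints: solder, packaging. The basis is B = [[4,5],[3,3]] with det -3.
Per unit decrease in packaging, x* moves by d = (-1.6667, 1.3333).
The basis stays optimal until components becomes binding; allowable decrease = 2.2 units.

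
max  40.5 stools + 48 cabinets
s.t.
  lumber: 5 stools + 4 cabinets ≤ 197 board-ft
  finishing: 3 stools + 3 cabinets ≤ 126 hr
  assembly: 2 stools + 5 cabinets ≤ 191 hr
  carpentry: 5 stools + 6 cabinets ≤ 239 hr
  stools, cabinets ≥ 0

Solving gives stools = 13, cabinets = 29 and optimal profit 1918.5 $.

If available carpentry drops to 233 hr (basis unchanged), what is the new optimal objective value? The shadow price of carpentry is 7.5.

Δb = -6, so new z* = 1918.5 + (7.5)·(-6) = 1918.5 − 45 = 1873.5.

1873.5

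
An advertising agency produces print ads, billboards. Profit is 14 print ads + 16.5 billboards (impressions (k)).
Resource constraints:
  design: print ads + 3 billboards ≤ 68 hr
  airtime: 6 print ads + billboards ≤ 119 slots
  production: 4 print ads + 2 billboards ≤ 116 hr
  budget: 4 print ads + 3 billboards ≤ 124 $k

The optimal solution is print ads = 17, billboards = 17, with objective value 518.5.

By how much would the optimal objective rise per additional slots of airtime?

At the optimum: design uses 68 of 68 (binding); airtime uses 119 of 119 (binding); production uses 102 of 116 (slack = 14); budget uses 119 of 124 (slack = 5).
By complementary slackness, y = 0 for the non-binding constraints.
From A_Bᵀ y = c: 1·y_design + 6·y_airtime = 14; 3·y_design + 1·y_airtime = 16.5.
→ y_design = 5 and y_airtime = 1.5.
Shadow price of airtime = 1.5.

1.5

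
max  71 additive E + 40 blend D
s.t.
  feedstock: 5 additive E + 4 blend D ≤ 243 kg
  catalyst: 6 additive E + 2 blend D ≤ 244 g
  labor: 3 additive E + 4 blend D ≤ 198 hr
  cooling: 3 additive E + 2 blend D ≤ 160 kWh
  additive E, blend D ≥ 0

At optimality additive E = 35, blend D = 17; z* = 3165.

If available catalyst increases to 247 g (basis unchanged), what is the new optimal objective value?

At the optimum: feedstock uses 243 of 243 (binding); catalyst uses 244 of 244 (binding); labor uses 173 of 198 (slack = 25); cooling uses 139 of 160 (slack = 21).
Slack constraints have shadow price 0 (complementary slackness).
The binding rows give the dual system: 5·y_feedstock + 6·y_catalyst = 71 and 4·y_feedstock + 2·y_catalyst = 40.
This yields shadow prices y_feedstock = 7, y_catalyst = 6.
Δz = y_catalyst·Δb = 6 × (3) = 18, so new z* = 3165 + 18 = 3183.

3183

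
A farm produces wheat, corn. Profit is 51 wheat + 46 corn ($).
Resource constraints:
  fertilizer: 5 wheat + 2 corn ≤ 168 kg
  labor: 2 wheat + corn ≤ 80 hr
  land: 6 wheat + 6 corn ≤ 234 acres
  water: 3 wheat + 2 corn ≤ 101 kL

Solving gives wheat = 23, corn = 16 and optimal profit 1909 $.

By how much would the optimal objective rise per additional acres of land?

At the optimum: fertilizer uses 147 of 168 (slack = 21); labor uses 62 of 80 (slack = 18); land uses 234 of 234 (binding); water uses 101 of 101 (binding).
Slack constraints have shadow price 0 (complementary slackness).
From A_Bᵀ y = c: 6·y_land + 3·y_water = 51; 6·y_land + 2·y_water = 46.
Solving: y_land = 6, y_water = 5.
Shadow price of land = 6.

6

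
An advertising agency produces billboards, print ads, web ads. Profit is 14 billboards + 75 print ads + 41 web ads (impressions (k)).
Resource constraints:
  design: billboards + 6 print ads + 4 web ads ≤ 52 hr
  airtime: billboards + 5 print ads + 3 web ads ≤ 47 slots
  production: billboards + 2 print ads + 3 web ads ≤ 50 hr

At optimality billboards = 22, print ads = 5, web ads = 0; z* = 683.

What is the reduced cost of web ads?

Check each constraint at x*: design 52/52 (tight); airtime 47/47 (tight); production 32/50 (slack 18).
Since production is not tight, its dual is 0.
From A_Bᵀ y = c: 1·y_design + 1·y_airtime = 14; 6·y_design + 5·y_airtime = 75.
This yields shadow prices y_design = 5, y_airtime = 9.
Reduced cost of web ads: c₃ − yᵀa₃ = 41 − (5·4 + 9·3) = 41 − 47 = -6.

-6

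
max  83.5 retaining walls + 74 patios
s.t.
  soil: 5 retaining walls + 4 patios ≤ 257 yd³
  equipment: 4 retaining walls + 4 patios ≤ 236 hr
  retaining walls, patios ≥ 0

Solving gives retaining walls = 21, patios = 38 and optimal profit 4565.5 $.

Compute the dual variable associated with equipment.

At the optimum: soil uses 257 of 257 (binding); equipment uses 236 of 236 (binding).
The binding rows give the dual system: 5·y_soil + 4·y_equipment = 83.5 and 4·y_soil + 4·y_equipment = 74.
This yields shadow prices y_soil = 9.5, y_equipment = 9.
Shadow price of equipment = 9.

9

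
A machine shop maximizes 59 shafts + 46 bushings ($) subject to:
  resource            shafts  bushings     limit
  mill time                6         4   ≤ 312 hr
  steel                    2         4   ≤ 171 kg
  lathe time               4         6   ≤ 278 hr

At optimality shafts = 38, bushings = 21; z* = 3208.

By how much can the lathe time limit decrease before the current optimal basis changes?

70

Binding constraints: mill time, lathe time. The basis is B = [[6,4],[4,6]] with det 20.
Per unit decrease in lathe time, x* moves by d = (0.2, -0.3).
The basis stays optimal until bushings reaches 0; allowable decrease = 70 hr.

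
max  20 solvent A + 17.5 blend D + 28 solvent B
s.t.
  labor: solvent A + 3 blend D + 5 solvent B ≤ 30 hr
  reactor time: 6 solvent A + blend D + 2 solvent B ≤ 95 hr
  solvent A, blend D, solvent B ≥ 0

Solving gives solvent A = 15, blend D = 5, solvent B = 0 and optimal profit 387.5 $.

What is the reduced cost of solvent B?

At the optimum: labor uses 30 of 30 (binding); reactor time uses 95 of 95 (binding).
Dual feasibility on the basic columns requires 1·y_labor + 6·y_reactor time = 20, 3·y_labor + 1·y_reactor time = 17.5.
Solving: y_labor = 5, y_reactor time = 2.5.
Reduced cost of solvent B: c₃ − yᵀa₃ = 28 − (5·5 + 2.5·2) = 28 − 30 = -2.

-2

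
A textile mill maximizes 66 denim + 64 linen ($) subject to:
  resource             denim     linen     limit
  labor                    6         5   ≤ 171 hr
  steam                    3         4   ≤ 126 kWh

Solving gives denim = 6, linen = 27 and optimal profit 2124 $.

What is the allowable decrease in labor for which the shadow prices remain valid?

13.5

Binding constraints: labor, steam. The basis is B = [[6,5],[3,4]] with det 9.
Per unit decrease in labor, x* moves by d = (-0.4444, 0.3333).
The basis stays optimal until denim reaches 0; allowable decrease = 13.5 hr.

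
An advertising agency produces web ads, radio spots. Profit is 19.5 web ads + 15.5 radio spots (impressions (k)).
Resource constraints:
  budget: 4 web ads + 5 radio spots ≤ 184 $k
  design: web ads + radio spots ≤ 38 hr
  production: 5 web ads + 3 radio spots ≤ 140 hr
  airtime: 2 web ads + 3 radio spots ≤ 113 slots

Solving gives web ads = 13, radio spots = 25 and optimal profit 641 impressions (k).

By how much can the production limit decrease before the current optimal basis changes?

Binding constraints: design, production. The basis is B = [[1,1],[5,3]] with det -2.
Per unit decrease in production, x* moves by d = (-0.5, 0.5).
The basis stays optimal until budget becomes binding; allowable decrease = 14 hr.

14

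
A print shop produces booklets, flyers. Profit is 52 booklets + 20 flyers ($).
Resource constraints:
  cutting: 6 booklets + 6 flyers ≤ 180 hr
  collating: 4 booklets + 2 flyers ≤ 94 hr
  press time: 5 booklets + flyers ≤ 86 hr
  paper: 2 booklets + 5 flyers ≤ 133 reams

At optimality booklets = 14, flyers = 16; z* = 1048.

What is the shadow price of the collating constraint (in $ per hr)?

0

Check each constraint at x*: cutting 180/180 (tight); collating 88/94 (slack 6); press time 86/86 (tight); paper 108/133 (slack 25).
Since collating, paper are not tight, their duals are 0.
From A_Bᵀ y = c: 6·y_cutting + 5·y_press time = 52; 6·y_cutting + 1·y_press time = 20.
→ y_cutting = 2 and y_press time = 8.
Shadow price of collating = 0.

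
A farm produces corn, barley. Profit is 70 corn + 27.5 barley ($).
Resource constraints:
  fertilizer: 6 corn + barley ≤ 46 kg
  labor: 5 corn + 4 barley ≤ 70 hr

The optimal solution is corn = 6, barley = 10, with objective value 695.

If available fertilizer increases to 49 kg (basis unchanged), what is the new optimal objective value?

717.5

Both fertilizer and labor are binding at x*.
The binding rows give the dual system: 6·y_fertilizer + 5·y_labor = 70 and 1·y_fertilizer + 4·y_labor = 27.5.
→ y_fertilizer = 7.5 and y_labor = 5.
Δz = y_fertilizer·Δb = 7.5 × (3) = 22.5, so new z* = 695 + 22.5 = 717.5.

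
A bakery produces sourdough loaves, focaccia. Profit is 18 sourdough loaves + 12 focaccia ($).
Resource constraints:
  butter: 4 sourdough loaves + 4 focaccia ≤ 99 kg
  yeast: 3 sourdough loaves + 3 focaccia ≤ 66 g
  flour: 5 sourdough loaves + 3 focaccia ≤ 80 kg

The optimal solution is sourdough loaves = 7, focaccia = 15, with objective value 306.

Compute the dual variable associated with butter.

At the optimum: butter uses 88 of 99 (slack = 11); yeast uses 66 of 66 (binding); flour uses 80 of 80 (binding).
Since butter is not tight, its dual is 0.
Dual feasibility on the basic columns requires 3·y_yeast + 5·y_flour = 18, 3·y_yeast + 3·y_flour = 12.
Solving: y_yeast = 1, y_flour = 3.
Shadow price of butter = 0.

0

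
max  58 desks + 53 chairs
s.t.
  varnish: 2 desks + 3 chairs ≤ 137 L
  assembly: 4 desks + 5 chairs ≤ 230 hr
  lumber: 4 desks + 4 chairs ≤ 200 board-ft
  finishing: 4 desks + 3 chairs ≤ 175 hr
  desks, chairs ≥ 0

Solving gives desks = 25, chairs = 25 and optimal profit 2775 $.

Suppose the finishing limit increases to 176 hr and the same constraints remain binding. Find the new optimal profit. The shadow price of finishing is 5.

Δb = 1, so new z* = 2775 + (5)·(1) = 2775 + 5 = 2780.

2780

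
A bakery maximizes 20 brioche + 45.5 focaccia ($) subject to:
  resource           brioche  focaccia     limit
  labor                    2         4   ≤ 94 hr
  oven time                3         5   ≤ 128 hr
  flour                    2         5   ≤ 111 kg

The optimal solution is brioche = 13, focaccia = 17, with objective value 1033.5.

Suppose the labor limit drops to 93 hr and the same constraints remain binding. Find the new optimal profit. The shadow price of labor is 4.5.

1029

Δb = -1, so new z* = 1033.5 + (4.5)·(-1) = 1033.5 − 4.5 = 1029.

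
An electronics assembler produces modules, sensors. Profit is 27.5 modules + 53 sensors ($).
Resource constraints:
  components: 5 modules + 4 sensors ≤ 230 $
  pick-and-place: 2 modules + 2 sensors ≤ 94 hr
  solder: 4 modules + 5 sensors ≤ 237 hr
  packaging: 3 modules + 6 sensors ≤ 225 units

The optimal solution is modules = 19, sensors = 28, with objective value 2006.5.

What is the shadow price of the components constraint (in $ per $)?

0

Check each constraint at x*: components 207/230 (slack 23); pick-and-place 94/94 (tight); solder 216/237 (slack 21); packaging 225/225 (tight).
By complementary slackness, y = 0 for the non-binding constraints.
Dual feasibility on the basic columns requires 2·y_pick-and-place + 3·y_packaging = 27.5, 2·y_pick-and-place + 6·y_packaging = 53.
Solving: y_pick-and-place = 1, y_packaging = 8.5.
Shadow price of components = 0.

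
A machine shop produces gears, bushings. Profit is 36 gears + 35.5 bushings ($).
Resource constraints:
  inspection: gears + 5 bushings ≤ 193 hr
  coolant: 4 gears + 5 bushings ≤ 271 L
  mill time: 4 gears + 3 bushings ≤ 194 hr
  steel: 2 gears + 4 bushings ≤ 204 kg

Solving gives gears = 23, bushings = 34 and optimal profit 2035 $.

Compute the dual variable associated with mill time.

Check each constraint at x*: inspection 193/193 (tight); coolant 262/271 (slack 9); mill time 194/194 (tight); steel 182/204 (slack 22).
By complementary slackness, y = 0 for the non-binding constraints.
From A_Bᵀ y = c: 1·y_inspection + 4·y_mill time = 36; 5·y_inspection + 3·y_mill time = 35.5.
Solving: y_inspection = 2, y_mill time = 8.5.
Shadow price of mill time = 8.5.

8.5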